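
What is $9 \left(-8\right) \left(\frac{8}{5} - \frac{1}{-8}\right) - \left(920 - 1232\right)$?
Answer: $\frac{939}{5} \approx 187.8$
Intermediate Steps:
$9 \left(-8\right) \left(\frac{8}{5} - \frac{1}{-8}\right) - \left(920 - 1232\right) = - 72 \left(8 \cdot \frac{1}{5} - - \frac{1}{8}\right) - \left(920 - 1232\right) = - 72 \left(\frac{8}{5} + \frac{1}{8}\right) - -312 = \left(-72\right) \frac{69}{40} + 312 = - \frac{621}{5} + 312 = \frac{939}{5}$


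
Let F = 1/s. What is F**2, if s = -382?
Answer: 1/145924 ≈ 6.8529e-6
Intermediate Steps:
F = -1/382 (F = 1/(-382) = -1/382 ≈ -0.0026178)
F**2 = (-1/382)**2 = 1/145924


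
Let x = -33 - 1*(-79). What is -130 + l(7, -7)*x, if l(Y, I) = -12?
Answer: -682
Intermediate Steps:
x = 46 (x = -33 + 79 = 46)
-130 + l(7, -7)*x = -130 - 12*46 = -130 - 552 = -682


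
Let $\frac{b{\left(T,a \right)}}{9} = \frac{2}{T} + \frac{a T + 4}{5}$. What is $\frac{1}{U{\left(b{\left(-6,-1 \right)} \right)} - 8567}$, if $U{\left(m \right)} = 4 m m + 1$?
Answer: $- \frac{1}{7666} \approx -0.00013045$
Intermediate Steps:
$b{\left(T,a \right)} = \frac{36}{5} + \frac{18}{T} + \frac{9 T a}{5}$ ($b{\left(T,a \right)} = 9 \left(\frac{2}{T} + \frac{a T + 4}{5}\right) = 9 \left(\frac{2}{T} + \left(T a + 4\right) \frac{1}{5}\right) = 9 \left(\frac{2}{T} + \left(4 + T a\right) \frac{1}{5}\right) = 9 \left(\frac{2}{T} + \left(\frac{4}{5} + \frac{T a}{5}\right)\right) = 9 \left(\frac{4}{5} + \frac{2}{T} + \frac{T a}{5}\right) = \frac{36}{5} + \frac{18}{T} + \frac{9 T a}{5}$)
$U{\left(m \right)} = 1 + 4 m^{2}$ ($U{\left(m \right)} = 4 m^{2} + 1 = 1 + 4 m^{2}$)
$\frac{1}{U{\left(b{\left(-6,-1 \right)} \right)} - 8567} = \frac{1}{\left(1 + 4 \left(\frac{9 \left(10 - 6 \left(4 - -6\right)\right)}{5 \left(-6\right)}\right)^{2}\right) - 8567} = \frac{1}{\left(1 + 4 \left(\frac{9}{5} \left(- \frac{1}{6}\right) \left(10 - 6 \left(4 + 6\right)\right)\right)^{2}\right) - 8567} = \frac{1}{\left(1 + 4 \left(\frac{9}{5} \left(- \frac{1}{6}\right) \left(10 - 60\right)\right)^{2}\right) - 8567} = \frac{1}{\left(1 + 4 \left(\frac{9}{5} \left(- \frac{1}{6}\right) \left(-50\right)\right)^{2}\right) - 8567} = \frac{1}{\left(1 + 4 \cdot 15^{2}\right) - 8567} = \frac{1}{\left(1 + 4 \cdot 225\right) - 8567} = \frac{1}{\left(1 + 900\right) - 8567} = \frac{1}{901 - 8567} = \frac{1}{-7666} = - \frac{1}{7666}$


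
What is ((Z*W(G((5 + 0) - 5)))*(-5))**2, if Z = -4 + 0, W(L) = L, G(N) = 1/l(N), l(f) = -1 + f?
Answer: 400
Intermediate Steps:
G(N) = 1/(-1 + N)
Z = -4
((Z*W(G((5 + 0) - 5)))*(-5))**2 = (-4/(-1 + ((5 + 0) - 5))*(-5))**2 = (-4/(-1 + (5 - 5))*(-5))**2 = (-4/(-1 + 0)*(-5))**2 = (-4/(-1)*(-5))**2 = (-4*(-1)*(-5))**2 = (4*(-5))**2 = (-20)**2 = 400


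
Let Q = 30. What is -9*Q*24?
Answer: -6480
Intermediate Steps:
-9*Q*24 = -9*30*24 = -270*24 = -6480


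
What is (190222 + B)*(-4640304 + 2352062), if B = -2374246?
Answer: 4997575445808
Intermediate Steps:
(190222 + B)*(-4640304 + 2352062) = (190222 - 2374246)*(-4640304 + 2352062) = -2184024*(-2288242) = 4997575445808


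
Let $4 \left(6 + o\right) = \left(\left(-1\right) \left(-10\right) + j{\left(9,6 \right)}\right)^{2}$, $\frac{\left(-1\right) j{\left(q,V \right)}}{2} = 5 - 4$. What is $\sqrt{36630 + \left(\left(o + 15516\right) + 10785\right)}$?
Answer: $\sqrt{62941} \approx 250.88$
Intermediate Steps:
$j{\left(q,V \right)} = -2$ ($j{\left(q,V \right)} = - 2 \left(5 - 4\right) = \left(-2\right) 1 = -2$)
$o = 10$ ($o = -6 + \frac{\left(\left(-1\right) \left(-10\right) - 2\right)^{2}}{4} = -6 + \frac{\left(10 - 2\right)^{2}}{4} = -6 + \frac{8^{2}}{4} = -6 + \frac{1}{4} \cdot 64 = -6 + 16 = 10$)
$\sqrt{36630 + \left(\left(o + 15516\right) + 10785\right)} = \sqrt{36630 + \left(\left(10 + 15516\right) + 10785\right)} = \sqrt{36630 + \left(15526 + 10785\right)} = \sqrt{36630 + 26311} = \sqrt{62941}$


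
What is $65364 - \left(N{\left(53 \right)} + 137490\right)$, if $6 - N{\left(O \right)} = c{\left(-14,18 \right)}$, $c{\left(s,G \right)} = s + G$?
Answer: $-72128$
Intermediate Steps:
$c{\left(s,G \right)} = G + s$
$N{\left(O \right)} = 2$ ($N{\left(O \right)} = 6 - \left(18 - 14\right) = 6 - 4 = 2$)
$65364 - \left(N{\left(53 \right)} + 137490\right) = 65364 - \left(2 + 137490\right) = 65364 - 137492 = -72128$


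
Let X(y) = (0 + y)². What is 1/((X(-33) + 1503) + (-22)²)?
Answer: 1/3076 ≈ 0.00032510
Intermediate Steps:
X(y) = y²
1/((X(-33) + 1503) + (-22)²) = 1/(((-33)² + 1503) + (-22)²) = 1/((1089 + 1503) + 484) = 1/(2592 + 484) = 1/3076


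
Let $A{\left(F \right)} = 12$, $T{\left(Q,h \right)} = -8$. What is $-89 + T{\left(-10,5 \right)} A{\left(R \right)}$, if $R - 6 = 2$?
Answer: $-185$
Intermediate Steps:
$R = 8$ ($R = 6 + 2 = 8$)
$-89 + T{\left(-10,5 \right)} A{\left(R \right)} = -89 - 96 = -185$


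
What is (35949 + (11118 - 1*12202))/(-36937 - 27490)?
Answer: -34865/64427 ≈ -0.54115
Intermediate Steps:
(35949 + (11118 - 1*12202))/(-36937 - 27490) = (35949 + (11118 - 12202))/(-64427) = (35949 - 1084)*(-1/64427) = 34865*(-1/64427) = -34865/64427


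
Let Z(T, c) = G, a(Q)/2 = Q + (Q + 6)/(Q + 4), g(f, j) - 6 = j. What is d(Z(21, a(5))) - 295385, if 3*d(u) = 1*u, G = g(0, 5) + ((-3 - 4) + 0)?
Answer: -886151/3 ≈ -2.9538e+5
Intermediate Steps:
g(f, j) = 6 + j
a(Q) = 2*Q + 2*(6 + Q)/(4 + Q) (a(Q) = 2*(Q + (Q + 6)/(Q + 4)) = 2*(Q + (6 + Q)/(4 + Q)) = 2*Q + 2*(6 + Q)/(4 + Q))
G = 4 (G = (6 + 5) + ((-3 - 4) + 0) = 11 + (-7 + 0) = 11 - 7 = 4)
Z(T, c) = 4
d(u) = u/3 (d(u) = (1*u)/3 = u/3)
d(Z(21, a(5))) - 295385 = (1/3)*4 - 295385 = 4/3 - 295385 = -886151/3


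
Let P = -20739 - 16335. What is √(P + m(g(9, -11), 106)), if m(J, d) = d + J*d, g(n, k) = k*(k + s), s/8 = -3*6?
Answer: √143762 ≈ 379.16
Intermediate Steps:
s = -144 (s = 8*(-3*6) = 8*(-18) = -144)
P = -37074
g(n, k) = k*(-144 + k) (g(n, k) = k*(k - 144) = k*(-144 + k))
√(P + m(g(9, -11), 106)) = √(-37074 + 106*(1 - 11*(-144 - 11))) = √(-37074 + 106*(1 - 11*(-155))) = √(-37074 + 106*(1 + 1705)) = √(-37074 + 106*1706) = √(-37074 + 180836) = √143762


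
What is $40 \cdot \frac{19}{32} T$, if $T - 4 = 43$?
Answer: $\frac{4465}{4} \approx 1116.3$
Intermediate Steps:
$T = 47$ ($T = 4 + 43 = 47$)
$40 \cdot \frac{19}{32} T = 40 \cdot \frac{19}{32} \cdot 47 = \frac{95}{4} \cdot 47 = \frac{4465}{4}$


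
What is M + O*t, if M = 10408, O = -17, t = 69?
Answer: 9235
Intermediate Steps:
M + O*t = 10408 - 17*69 = 10408 - 1173 = 9235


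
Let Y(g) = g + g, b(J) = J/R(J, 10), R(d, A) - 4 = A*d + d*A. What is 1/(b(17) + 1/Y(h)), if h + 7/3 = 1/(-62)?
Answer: -150328/24563 ≈ -6.1201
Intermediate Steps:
R(d, A) = 4 + 2*A*d (R(d, A) = 4 + (A*d + d*A) = 4 + (A*d + A*d) = 4 + 2*A*d)
b(J) = J/(4 + 20*J) (b(J) = J/(4 + 2*10*J) = J/(4 + 20*J))
h = -437/186 (h = -7/3 + 1/(-62) = -7/3 + 1*(-1/62) = -7/3 - 1/62 = -437/186 ≈ -2.3495)
Y(g) = 2*g
1/(b(17) + 1/Y(h)) = 1/((1/4)*17/(1 + 5*17) + 1/(2*(-437/186))) = 1/((1/4)*17/(1 + 85) + 1/(-437/93)) = 1/((1/4)*17/86 - 93/437) = 1/((1/4)*17*(1/86) - 93/437) = 1/(17/344 - 93/437) = 1/(-24563/150328) = -150328/24563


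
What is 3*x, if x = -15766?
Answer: -47298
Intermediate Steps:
3*x = 3*(-15766) = -47298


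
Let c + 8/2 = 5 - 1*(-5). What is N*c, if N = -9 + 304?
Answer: 1770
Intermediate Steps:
c = 6 (c = -4 + (5 - 1*(-5)) = -4 + (5 + 5) = -4 + 10 = 6)
N = 295
N*c = 295*6 = 1770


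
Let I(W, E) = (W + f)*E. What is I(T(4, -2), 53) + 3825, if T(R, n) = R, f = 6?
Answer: 4355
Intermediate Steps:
I(W, E) = E*(6 + W) (I(W, E) = (W + 6)*E = (6 + W)*E = E*(6 + W))
I(T(4, -2), 53) + 3825 = 53*(6 + 4) + 3825 = 53*10 + 3825 = 530 + 3825 = 4355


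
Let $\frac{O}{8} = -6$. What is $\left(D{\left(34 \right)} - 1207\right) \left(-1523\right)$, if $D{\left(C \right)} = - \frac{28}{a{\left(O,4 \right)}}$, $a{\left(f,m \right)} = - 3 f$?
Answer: $\frac{66188057}{36} \approx 1.8386 \cdot 10^{6}$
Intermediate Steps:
$O = -48$ ($O = 8 \left(-6\right) = -48$)
$D{\left(C \right)} = - \frac{7}{36}$ ($D{\left(C \right)} = - \frac{28}{\left(-3\right) \left(-48\right)} = - \frac{28}{144} = \left(-28\right) \frac{1}{144} = - \frac{7}{36}$)
$\left(D{\left(34 \right)} - 1207\right) \left(-1523\right) = \left(- \frac{7}{36} - 1207\right) \left(-1523\right) = \left(- \frac{43459}{36}\right) \left(-1523\right) = \frac{66188057}{36}$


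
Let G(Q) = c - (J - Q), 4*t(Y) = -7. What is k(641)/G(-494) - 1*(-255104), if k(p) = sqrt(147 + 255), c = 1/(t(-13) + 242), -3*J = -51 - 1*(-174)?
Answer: 255104 - 961*sqrt(402)/435329 ≈ 2.5510e+5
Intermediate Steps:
t(Y) = -7/4 (t(Y) = (1/4)*(-7) = -7/4)
J = -41 (J = -(-51 - 1*(-174))/3 = -(-51 + 174)/3 = -1/3*123 = -41)
c = 4/961 (c = 1/(-7/4 + 242) = 1/(961/4) = 4/961 ≈ 0.0041623)
G(Q) = 39405/961 + Q (G(Q) = 4/961 - (-41 - Q) = 4/961 + (41 + Q) = 39405/961 + Q)
k(p) = sqrt(402)
k(641)/G(-494) - 1*(-255104) = sqrt(402)/(39405/961 - 494) - 1*(-255104) = sqrt(402)/(-435329/961) + 255104 = sqrt(402)*(-961/435329) + 255104 = -961*sqrt(402)/435329 + 255104 = 255104 - 961*sqrt(402)/435329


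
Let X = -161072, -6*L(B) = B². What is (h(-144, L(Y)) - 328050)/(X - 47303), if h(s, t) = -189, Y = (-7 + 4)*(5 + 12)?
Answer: 328239/208375 ≈ 1.5752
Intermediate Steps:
Y = -51 (Y = -3*17 = -51)
L(B) = -B²/6
(h(-144, L(Y)) - 328050)/(X - 47303) = (-189 - 328050)/(-161072 - 47303) = -328239/(-208375) = -328239*(-1/208375) = 328239/208375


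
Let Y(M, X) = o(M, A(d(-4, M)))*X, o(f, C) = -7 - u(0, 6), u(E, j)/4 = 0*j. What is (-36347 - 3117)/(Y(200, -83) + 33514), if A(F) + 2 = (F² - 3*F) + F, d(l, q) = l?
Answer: -39464/34095 ≈ -1.1575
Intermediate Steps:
u(E, j) = 0 (u(E, j) = 4*(0*j) = 4*0 = 0)
A(F) = -2 + F² - 2*F (A(F) = -2 + ((F² - 3*F) + F) = -2 + (F² - 2*F) = -2 + F² - 2*F)
o(f, C) = -7 (o(f, C) = -7 - 1*0 = -7 + 0 = -7)
Y(M, X) = -7*X
(-36347 - 3117)/(Y(200, -83) + 33514) = (-36347 - 3117)/(-7*(-83) + 33514) = -39464/(581 + 33514) = -39464/34095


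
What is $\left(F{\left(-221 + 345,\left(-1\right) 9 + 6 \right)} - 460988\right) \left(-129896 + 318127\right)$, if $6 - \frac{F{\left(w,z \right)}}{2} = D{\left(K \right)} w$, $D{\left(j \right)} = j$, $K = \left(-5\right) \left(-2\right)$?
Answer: $-87236786336$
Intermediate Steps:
$K = 10$
$F{\left(w,z \right)} = 12 - 20 w$ ($F{\left(w,z \right)} = 12 - 2 \cdot 10 w = 12 - 20 w$)
$\left(F{\left(-221 + 345,\left(-1\right) 9 + 6 \right)} - 460988\right) \left(-129896 + 318127\right) = \left(\left(12 - 20 \left(-221 + 345\right)\right) - 460988\right) \left(-129896 + 318127\right) = \left(\left(12 - 2480\right) - 460988\right) 188231 = \left(-2468 - 460988\right) 188231 = \left(-463456\right) 188231 = -87236786336$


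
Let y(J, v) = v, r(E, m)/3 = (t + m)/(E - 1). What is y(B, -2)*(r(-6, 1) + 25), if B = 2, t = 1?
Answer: -338/7 ≈ -48.286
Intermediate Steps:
r(E, m) = 3*(1 + m)/(-1 + E) (r(E, m) = 3*((1 + m)/(E - 1)) = 3*((1 + m)/(-1 + E)) = 3*(1 + m)/(-1 + E))
y(B, -2)*(r(-6, 1) + 25) = -2*(3*(1 + 1)/(-1 - 6) + 25) = -2*(3*2/(-7) + 25) = -2*(3*(-⅐)*2 + 25) = -2*(-6/7 + 25) = -2*169/7 = -338/7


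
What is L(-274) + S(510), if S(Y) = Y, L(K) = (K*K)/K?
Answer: 236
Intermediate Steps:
L(K) = K (L(K) = K²/K = K)
L(-274) + S(510) = -274 + 510 = 236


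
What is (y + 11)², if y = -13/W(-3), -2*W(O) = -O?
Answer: 3481/9 ≈ 386.78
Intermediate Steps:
W(O) = O/2 (W(O) = -(-1)*O/2 = O/2)
y = 26/3 (y = -13/((½)*(-3)) = -13/(-3/2) = -13*(-⅔) = 26/3 ≈ 8.6667)
(y + 11)² = (26/3 + 11)² = (59/3)² = 3481/9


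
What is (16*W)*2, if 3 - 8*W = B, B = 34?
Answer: -124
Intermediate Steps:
W = -31/8 (W = 3/8 - ⅛*34 = 3/8 - 17/4 = -31/8 ≈ -3.8750)
(16*W)*2 = (16*(-31/8))*2 = -62*2 = -124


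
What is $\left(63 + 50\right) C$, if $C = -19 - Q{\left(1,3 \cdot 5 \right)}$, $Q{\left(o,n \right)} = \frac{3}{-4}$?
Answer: $- \frac{8249}{4} \approx -2062.3$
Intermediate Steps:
$Q{\left(o,n \right)} = - \frac{3}{4}$ ($Q{\left(o,n \right)} = 3 \left(- \frac{1}{4}\right) = - \frac{3}{4}$)
$C = - \frac{73}{4}$ ($C = -19 - - \frac{3}{4} = -19 + \frac{3}{4} = - \frac{73}{4} \approx -18.25$)
$\left(63 + 50\right) C = \left(63 + 50\right) \left(- \frac{73}{4}\right) = 113 \left(- \frac{73}{4}\right) = - \frac{8249}{4}$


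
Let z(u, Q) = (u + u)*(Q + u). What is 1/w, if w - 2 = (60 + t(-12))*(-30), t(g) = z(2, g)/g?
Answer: -1/1898 ≈ -0.00052687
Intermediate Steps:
z(u, Q) = 2*u*(Q + u) (z(u, Q) = (2*u)*(Q + u) = 2*u*(Q + u))
t(g) = (8 + 4*g)/g (t(g) = (2*2*(g + 2))/g = (2*2*(2 + g))/g = (8 + 4*g)/g)
w = -1898 (w = 2 + (60 + (4 + 8/(-12)))*(-30) = 2 + (60 + (4 + 8*(-1/12)))*(-30) = 2 + (60 + (4 - ⅔))*(-30) = 2 + (60 + 10/3)*(-30) = 2 + (190/3)*(-30) = 2 - 1900 = -1898)
1/w = 1/(-1898) = -1/1898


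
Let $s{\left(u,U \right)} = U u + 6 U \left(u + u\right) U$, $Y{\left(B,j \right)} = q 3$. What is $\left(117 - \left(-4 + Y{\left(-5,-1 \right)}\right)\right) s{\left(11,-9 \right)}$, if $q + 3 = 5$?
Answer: $1218195$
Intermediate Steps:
$q = 2$ ($q = -3 + 5 = 2$)
$Y{\left(B,j \right)} = 6$ ($Y{\left(B,j \right)} = 2 \cdot 3 = 6$)
$s{\left(u,U \right)} = U u + 12 u U^{2}$ ($s{\left(u,U \right)} = U u + 6 U 2 u U = U u + 12 U u U = U u + 12 u U^{2}$)
$\left(117 - \left(-4 + Y{\left(-5,-1 \right)}\right)\right) s{\left(11,-9 \right)} = \left(117 + \left(\left(-1\right) 6 + 4\right)\right) \left(\left(-9\right) 11 \left(1 + 12 \left(-9\right)\right)\right) = \left(117 + \left(-6 + 4\right)\right) \left(\left(-9\right) 11 \left(1 - 108\right)\right) = \left(117 - 2\right) \left(\left(-9\right) 11 \left(-107\right)\right) = 115 \cdot 10593 = 1218195$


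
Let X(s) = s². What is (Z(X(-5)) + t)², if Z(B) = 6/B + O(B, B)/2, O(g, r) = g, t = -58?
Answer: 5121169/2500 ≈ 2048.5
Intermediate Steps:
Z(B) = B/2 + 6/B (Z(B) = 6/B + B/2 = B/2 + 6/B)
(Z(X(-5)) + t)² = (((½)*(-5)² + 6/((-5)²)) - 58)² = (((½)*25 + 6/25) - 58)² = ((25/2 + 6*(1/25)) - 58)² = ((25/2 + 6/25) - 58)² = (637/50 - 58)² = (-2263/50)² = 5121169/2500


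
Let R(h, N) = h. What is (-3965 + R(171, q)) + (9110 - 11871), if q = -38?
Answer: -6555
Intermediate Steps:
(-3965 + R(171, q)) + (9110 - 11871) = (-3965 + 171) + (9110 - 11871) = -3794 - 2761 = -6555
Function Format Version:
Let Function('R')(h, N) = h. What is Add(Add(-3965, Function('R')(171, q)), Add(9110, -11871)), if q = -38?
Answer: -6555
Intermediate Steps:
Add(Add(-3965, Function('R')(171, q)), Add(9110, -11871)) = Add(Add(-3965, 171), Add(9110, -11871)) = Add(-3794, -2761) = -6555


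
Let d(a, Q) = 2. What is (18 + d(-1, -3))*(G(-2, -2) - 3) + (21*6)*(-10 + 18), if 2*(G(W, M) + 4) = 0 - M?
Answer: 888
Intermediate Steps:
G(W, M) = -4 - M/2 (G(W, M) = -4 + (0 - M)/2 = -4 + (-M)/2 = -4 - M/2)
(18 + d(-1, -3))*(G(-2, -2) - 3) + (21*6)*(-10 + 18) = (18 + 2)*((-4 - ½*(-2)) - 3) + (21*6)*(-10 + 18) = 20*((-4 + 1) - 3) + 126*8 = 20*(-3 - 3) + 1008 = 20*(-6) + 1008 = -120 + 1008 = 888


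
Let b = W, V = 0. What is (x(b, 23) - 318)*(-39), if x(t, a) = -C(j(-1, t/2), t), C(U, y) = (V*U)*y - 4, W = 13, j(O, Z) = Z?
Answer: 12246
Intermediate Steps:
C(U, y) = -4 (C(U, y) = (0*U)*y - 4 = 0*y - 4 = 0 - 4 = -4)
b = 13
x(t, a) = 4 (x(t, a) = -1*(-4) = 4)
(x(b, 23) - 318)*(-39) = (4 - 318)*(-39) = -314*(-39) = 12246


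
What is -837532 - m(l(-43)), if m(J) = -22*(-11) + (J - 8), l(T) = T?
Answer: -837723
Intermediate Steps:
m(J) = 234 + J (m(J) = 242 + (-8 + J) = 234 + J)
-837532 - m(l(-43)) = -837532 - (234 - 43) = -837532 - 1*191 = -837532 - 191 = -837723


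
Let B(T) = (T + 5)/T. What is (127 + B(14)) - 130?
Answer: -23/14 ≈ -1.6429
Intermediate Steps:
B(T) = (5 + T)/T
(127 + B(14)) - 130 = (127 + (5 + 14)/14) - 130 = (127 + (1/14)*19) - 130 = (127 + 19/14) - 130 = 1797/14 - 130 = -23/14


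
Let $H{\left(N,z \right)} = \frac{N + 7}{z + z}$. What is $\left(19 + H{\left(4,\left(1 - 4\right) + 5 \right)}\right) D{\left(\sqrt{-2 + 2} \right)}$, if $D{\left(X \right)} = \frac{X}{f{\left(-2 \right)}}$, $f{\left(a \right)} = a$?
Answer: $0$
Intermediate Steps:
$D{\left(X \right)} = - \frac{X}{2}$ ($D{\left(X \right)} = \frac{X}{-2} = X \left(- \frac{1}{2}\right) = - \frac{X}{2}$)
$H{\left(N,z \right)} = \frac{7 + N}{2 z}$
$\left(19 + H{\left(4,\left(1 - 4\right) + 5 \right)}\right) D{\left(\sqrt{-2 + 2} \right)} = \left(19 + \frac{7 + 4}{2 \left(\left(1 - 4\right) + 5\right)}\right) \left(- \frac{\sqrt{-2 + 2}}{2}\right) = \left(19 + \frac{1}{2} \frac{1}{-3 + 5} \cdot 11\right) \left(- \frac{\sqrt{0}}{2}\right) = \left(19 + \frac{1}{2} \cdot \frac{1}{2} \cdot 11\right) \left(\left(- \frac{1}{2}\right) 0\right) = \left(19 + \frac{1}{2} \cdot \frac{1}{2} \cdot 11\right) 0 = \left(19 + \frac{11}{4}\right) 0 = \frac{87}{4} \cdot 0 = 0$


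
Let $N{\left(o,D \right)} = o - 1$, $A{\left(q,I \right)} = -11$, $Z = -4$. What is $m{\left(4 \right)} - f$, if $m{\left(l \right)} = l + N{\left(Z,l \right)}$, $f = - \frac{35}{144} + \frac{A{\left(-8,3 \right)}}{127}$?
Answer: $- \frac{12259}{18288} \approx -0.67033$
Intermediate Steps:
$f = - \frac{6029}{18288}$ ($f = - \frac{35}{144} - \frac{11}{127} = - \frac{6029}{18288} \approx -0.32967$)
$N{\left(o,D \right)} = -1 + o$
$m{\left(l \right)} = -5 + l$ ($m{\left(l \right)} = l - 5 = -5 + l$)
$m{\left(4 \right)} - f = \left(-5 + 4\right) - - \frac{6029}{18288} = -1 + \frac{6029}{18288} = - \frac{12259}{18288}$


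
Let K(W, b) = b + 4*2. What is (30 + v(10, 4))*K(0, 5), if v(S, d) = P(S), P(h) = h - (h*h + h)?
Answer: -910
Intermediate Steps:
K(W, b) = 8 + b (K(W, b) = b + 8 = 8 + b)
P(h) = -h² (P(h) = h - (h² + h) = h - (h + h²) = h + (-h - h²) = -h²)
v(S, d) = -S²
(30 + v(10, 4))*K(0, 5) = (30 - 1*10²)*(8 + 5) = (30 - 1*100)*13 = (30 - 100)*13 = -70*13 = -910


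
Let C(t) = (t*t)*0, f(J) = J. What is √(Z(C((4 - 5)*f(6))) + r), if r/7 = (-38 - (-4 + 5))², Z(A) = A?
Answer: 39*√7 ≈ 103.18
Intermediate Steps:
C(t) = 0 (C(t) = t²*0 = 0)
r = 10647 (r = 7*(-38 - (-4 + 5))² = 7*(-38 - 1*1)² = 7*(-38 - 1)² = 7*(-39)² = 7*1521 = 10647)
√(Z(C((4 - 5)*f(6))) + r) = √(0 + 10647) = √10647 = 39*√7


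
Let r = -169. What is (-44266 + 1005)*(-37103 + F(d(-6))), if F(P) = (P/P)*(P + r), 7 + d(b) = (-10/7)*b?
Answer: 11286492073/7 ≈ 1.6124e+9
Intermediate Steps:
d(b) = -7 - 10*b/7 (d(b) = -7 + (-10/7)*b = -7 + (-10*⅐)*b = -7 - 10*b/7)
F(P) = -169 + P (F(P) = (P/P)*(P - 169) = 1*(-169 + P) = -169 + P)
(-44266 + 1005)*(-37103 + F(d(-6))) = (-44266 + 1005)*(-37103 + (-169 + (-7 - 10/7*(-6)))) = -43261*(-37103 + (-169 + (-7 + 60/7))) = -43261*(-37103 + (-169 + 11/7)) = -43261*(-37103 - 1172/7) = -43261*(-260893/7) = 11286492073/7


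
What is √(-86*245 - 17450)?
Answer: 6*I*√1070 ≈ 196.27*I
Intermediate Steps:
√(-86*245 - 17450) = √(-21070 - 17450) = √(-38520) = 6*I*√1070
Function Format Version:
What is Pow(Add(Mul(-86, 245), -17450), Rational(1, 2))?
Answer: Mul(6, I, Pow(1070, Rational(1, 2))) ≈ Mul(196.27, I)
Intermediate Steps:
Pow(Add(Mul(-86, 245), -17450), Rational(1, 2)) = Pow(Add(-21070, -17450), Rational(1, 2)) = Pow(-38520, Rational(1, 2)) = Mul(6, I, Pow(1070, Rational(1, 2)))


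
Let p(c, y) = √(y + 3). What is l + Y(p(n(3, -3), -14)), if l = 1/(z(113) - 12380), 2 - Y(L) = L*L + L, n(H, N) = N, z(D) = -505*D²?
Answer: 83989424/6460725 - I*√11 ≈ 13.0 - 3.3166*I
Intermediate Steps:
p(c, y) = √(3 + y)
Y(L) = 2 - L - L² (Y(L) = 2 - (L*L + L) = 2 - (L² + L) = 2 - (L + L²) = 2 + (-L - L²) = 2 - L - L²)
l = -1/6460725 (l = 1/(-505*113² - 12380) = 1/(-505*12769 - 12380) = 1/(-6448345 - 12380) = 1/(-6460725) = -1/6460725 ≈ -1.5478e-7)
l + Y(p(n(3, -3), -14)) = -1/6460725 + (2 - √(3 - 14) - (√(3 - 14))²) = -1/6460725 + (2 - √(-11) - (√(-11))²) = -1/6460725 + (2 - I*√11 - (I*√11)²) = -1/6460725 + (2 - I*√11 - 1*(-11)) = -1/6460725 + (2 - I*√11 + 11) = -1/6460725 + (13 - I*√11) = 83989424/6460725 - I*√11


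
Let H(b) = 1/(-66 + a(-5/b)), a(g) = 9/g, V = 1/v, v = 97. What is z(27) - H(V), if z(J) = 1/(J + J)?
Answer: 19403/576342 ≈ 0.033666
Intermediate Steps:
z(J) = 1/(2*J)
V = 1/97 ≈ 0.010309
H(b) = 1/(-66 - 9*b/5) (H(b) = 1/(-66 + 9/((-5/b))) = 1/(-66 + 9*(-b/5)) = 1/(-66 - 9*b/5))
z(27) - H(V) = (1/2)/27 - (-5)/(330 + 9*(1/97)) = (1/2)*(1/27) - (-5)/(330 + 9/97) = 1/54 - (-5)/32019/97 = 1/54 - (-5)*97/32019 = 1/54 - 1*(-485/32019) = 1/54 + 485/32019 = 19403/576342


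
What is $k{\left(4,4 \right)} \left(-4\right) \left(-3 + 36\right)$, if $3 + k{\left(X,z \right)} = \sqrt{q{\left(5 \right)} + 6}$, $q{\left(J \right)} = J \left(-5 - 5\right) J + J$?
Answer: $396 - 132 i \sqrt{239} \approx 396.0 - 2040.7 i$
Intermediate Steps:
$q{\left(J \right)} = J - 10 J^{2}$ ($q{\left(J \right)} = J \left(-10\right) J + J = - 10 J J + J = - 10 J^{2} + J = J - 10 J^{2}$)
$k{\left(X,z \right)} = -3 + i \sqrt{239}$ ($k{\left(X,z \right)} = -3 + \sqrt{5 \left(1 - 50\right) + 6} = -3 + \sqrt{5 \left(-49\right) + 6} = -3 + \sqrt{-245 + 6} = -3 + \sqrt{-239} = -3 + i \sqrt{239}$)
$k{\left(4,4 \right)} \left(-4\right) \left(-3 + 36\right) = \left(-3 + i \sqrt{239}\right) \left(-4\right) \left(-3 + 36\right) = \left(12 - 4 i \sqrt{239}\right) 33 = 396 - 132 i \sqrt{239}$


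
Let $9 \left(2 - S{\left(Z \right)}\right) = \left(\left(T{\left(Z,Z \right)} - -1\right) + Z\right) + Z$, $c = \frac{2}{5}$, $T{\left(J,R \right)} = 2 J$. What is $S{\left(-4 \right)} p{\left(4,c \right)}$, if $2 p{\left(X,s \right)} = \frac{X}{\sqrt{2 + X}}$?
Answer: $\frac{11 \sqrt{6}}{9} \approx 2.9938$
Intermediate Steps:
$c = \frac{2}{5}$ ($c = 2 \cdot \frac{1}{5} = \frac{2}{5} \approx 0.4$)
$p{\left(X,s \right)} = \frac{X}{2 \sqrt{2 + X}}$ ($p{\left(X,s \right)} = \frac{X \frac{1}{\sqrt{2 + X}}}{2} = \frac{X}{2 \sqrt{2 + X}}$)
$S{\left(Z \right)} = \frac{17}{9} - \frac{4 Z}{9}$ ($S{\left(Z \right)} = 2 - \frac{\left(\left(2 Z - -1\right) + Z\right) + Z}{9} = 2 - \frac{\left(\left(2 Z + 1\right) + Z\right) + Z}{9} = 2 - \frac{\left(\left(1 + 2 Z\right) + Z\right) + Z}{9} = 2 - \frac{\left(1 + 3 Z\right) + Z}{9} = 2 - \frac{1 + 4 Z}{9} = 2 - \left(\frac{1}{9} + \frac{4 Z}{9}\right) = \frac{17}{9} - \frac{4 Z}{9}$)
$S{\left(-4 \right)} p{\left(4,c \right)} = \left(\frac{17}{9} - - \frac{16}{9}\right) \frac{1}{2} \cdot 4 \frac{1}{\sqrt{2 + 4}} = \left(\frac{17}{9} + \frac{16}{9}\right) \frac{1}{2} \cdot 4 \frac{1}{\sqrt{6}} = \frac{11 \cdot \frac{1}{2} \cdot 4 \frac{\sqrt{6}}{6}}{3} = \frac{11 \frac{\sqrt{6}}{3}}{3} = \frac{11 \sqrt{6}}{9}$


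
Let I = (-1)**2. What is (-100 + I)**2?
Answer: 9801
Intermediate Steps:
I = 1
(-100 + I)**2 = (-100 + 1)**2 = (-99)**2 = 9801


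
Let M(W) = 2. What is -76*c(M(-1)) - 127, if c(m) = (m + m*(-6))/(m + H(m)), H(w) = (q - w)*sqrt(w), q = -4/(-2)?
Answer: 253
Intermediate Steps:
q = 2 (q = -4*(-1/2) = 2)
H(w) = sqrt(w)*(2 - w) (H(w) = (2 - w)*sqrt(w) = sqrt(w)*(2 - w))
c(m) = -5*m/(m + sqrt(m)*(2 - m)) (c(m) = (m + m*(-6))/(m + sqrt(m)*(2 - m)) = (m - 6*m)/(m + sqrt(m)*(2 - m)) = (-5*m)/(m + sqrt(m)*(2 - m)) = -5*m/(m + sqrt(m)*(2 - m)))
-76*c(M(-1)) - 127 = -380*2/(-1*2 + sqrt(2)*(-2 + 2)) - 127 = -380*2/(-2 + sqrt(2)*0) - 127 = -380*2/(-2 + 0) - 127 = -380*2/(-2) - 127 = -380*2*(-1)/2 - 127 = -76*(-5) - 127 = 380 - 127 = 253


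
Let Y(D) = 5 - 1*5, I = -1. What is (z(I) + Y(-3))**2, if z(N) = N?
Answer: 1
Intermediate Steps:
Y(D) = 0 (Y(D) = 5 - 5 = 0)
(z(I) + Y(-3))**2 = (-1 + 0)**2 = (-1)**2 = 1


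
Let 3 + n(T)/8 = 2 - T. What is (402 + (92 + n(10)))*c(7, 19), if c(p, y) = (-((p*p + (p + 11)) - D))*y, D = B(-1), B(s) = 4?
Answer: -485982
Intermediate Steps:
D = 4
n(T) = -8 - 8*T (n(T) = -24 + 8*(2 - T) = -24 + (16 - 8*T) = -8 - 8*T)
c(p, y) = y*(-7 - p - p²) (c(p, y) = (-((p*p + (p + 11)) - 1*4))*y = (-((p² + (11 + p)) - 4))*y = (-((11 + p + p²) - 4))*y = (-(7 + p + p²))*y = (-7 - p - p²)*y = y*(-7 - p - p²))
(402 + (92 + n(10)))*c(7, 19) = (402 + (92 + (-8 - 8*10)))*(-1*19*(7 + 7 + 7²)) = (402 + (92 + (-8 - 80)))*(-1*19*(7 + 7 + 49)) = (402 + (92 - 88))*(-1*19*63) = (402 + 4)*(-1197) = 406*(-1197) = -485982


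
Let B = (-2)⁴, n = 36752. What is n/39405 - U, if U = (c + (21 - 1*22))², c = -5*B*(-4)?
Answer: -4009855453/39405 ≈ -1.0176e+5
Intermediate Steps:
B = 16
c = 320 (c = -5*16*(-4) = -80*(-4) = 320)
U = 101761 (U = (320 + (21 - 1*22))² = (320 + (21 - 22))² = (320 - 1)² = 319² = 101761)
n/39405 - U = 36752/39405 - 1*101761 = 36752*(1/39405) - 101761 = 36752/39405 - 101761 = -4009855453/39405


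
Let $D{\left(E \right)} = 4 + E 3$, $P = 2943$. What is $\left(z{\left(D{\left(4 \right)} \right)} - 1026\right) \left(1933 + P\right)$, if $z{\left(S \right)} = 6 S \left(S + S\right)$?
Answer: $9976296$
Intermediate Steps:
$D{\left(E \right)} = 4 + 3 E$
$z{\left(S \right)} = 12 S^{2}$ ($z{\left(S \right)} = 6 S 2 S = 12 S^{2}$)
$\left(z{\left(D{\left(4 \right)} \right)} - 1026\right) \left(1933 + P\right) = \left(12 \left(4 + 3 \cdot 4\right)^{2} - 1026\right) \left(1933 + 2943\right) = \left(12 \left(4 + 12\right)^{2} - 1026\right) 4876 = \left(12 \cdot 16^{2} - 1026\right) 4876 = \left(12 \cdot 256 - 1026\right) 4876 = \left(3072 - 1026\right) 4876 = 2046 \cdot 4876 = 9976296$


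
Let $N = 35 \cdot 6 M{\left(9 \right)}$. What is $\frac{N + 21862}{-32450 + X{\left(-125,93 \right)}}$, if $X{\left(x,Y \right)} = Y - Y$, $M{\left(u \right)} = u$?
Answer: $- \frac{11876}{16225} \approx -0.73196$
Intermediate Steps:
$X{\left(x,Y \right)} = 0$
$N = 1890$ ($N = 35 \cdot 6 \cdot 9 = 210 \cdot 9 = 1890$)
$\frac{N + 21862}{-32450 + X{\left(-125,93 \right)}} = \frac{1890 + 21862}{-32450 + 0} = \frac{23752}{-32450} = 23752 \left(- \frac{1}{32450}\right) = - \frac{11876}{16225}$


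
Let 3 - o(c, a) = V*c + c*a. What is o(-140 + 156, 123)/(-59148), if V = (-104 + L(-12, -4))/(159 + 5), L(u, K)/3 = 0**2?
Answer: 80149/2425068 ≈ 0.033050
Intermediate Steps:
L(u, K) = 0 (L(u, K) = 3*0**2 = 3*0 = 0)
V = -26/41 (V = (-104 + 0)/(159 + 5) = -104/164 = -104*1/164 = -26/41 ≈ -0.63415)
o(c, a) = 3 + 26*c/41 - a*c (o(c, a) = 3 - (-26*c/41 + c*a) = 3 - (-26*c/41 + a*c) = 3 + (26*c/41 - a*c) = 3 + 26*c/41 - a*c)
o(-140 + 156, 123)/(-59148) = (3 + 26*(-140 + 156)/41 - 1*123*(-140 + 156))/(-59148) = (3 + (26/41)*16 - 1*123*16)*(-1/59148) = (3 + 416/41 - 1968)*(-1/59148) = -80149/41*(-1/59148) = 80149/2425068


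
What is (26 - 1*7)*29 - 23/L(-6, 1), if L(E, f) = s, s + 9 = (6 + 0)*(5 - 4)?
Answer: 1676/3 ≈ 558.67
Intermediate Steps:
s = -3 (s = -9 + (6 + 0)*(5 - 4) = -9 + 6*1 = -9 + 6 = -3)
L(E, f) = -3
(26 - 1*7)*29 - 23/L(-6, 1) = (26 - 1*7)*29 - 23/(-3) = (26 - 7)*29 - 23*(-1/3) = 19*29 + 23/3 = 551 + 23/3 = 1676/3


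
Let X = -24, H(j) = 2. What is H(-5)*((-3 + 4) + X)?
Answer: -46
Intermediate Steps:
H(-5)*((-3 + 4) + X) = 2*((-3 + 4) - 24) = 2*(1 - 24) = 2*(-23) = -46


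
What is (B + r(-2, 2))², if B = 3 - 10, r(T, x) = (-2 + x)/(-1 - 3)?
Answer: 49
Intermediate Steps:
r(T, x) = ½ - x/4 (r(T, x) = (-2 + x)/(-4) = (-2 + x)*(-¼) = ½ - x/4)
B = -7
(B + r(-2, 2))² = (-7 + (½ - ¼*2))² = (-7 + (½ - ½))² = (-7 + 0)² = (-7)² = 49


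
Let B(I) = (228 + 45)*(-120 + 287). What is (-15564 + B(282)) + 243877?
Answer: 273904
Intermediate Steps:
B(I) = 45591 (B(I) = 273*167 = 45591)
(-15564 + B(282)) + 243877 = (-15564 + 45591) + 243877 = 30027 + 243877 = 273904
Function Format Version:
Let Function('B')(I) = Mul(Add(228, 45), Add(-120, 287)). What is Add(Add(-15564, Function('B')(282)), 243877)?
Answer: 273904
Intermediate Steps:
Function('B')(I) = 45591 (Function('B')(I) = Mul(273, 167) = 45591)
Add(Add(-15564, Function('B')(282)), 243877) = Add(Add(-15564, 45591), 243877) = Add(30027, 243877) = 273904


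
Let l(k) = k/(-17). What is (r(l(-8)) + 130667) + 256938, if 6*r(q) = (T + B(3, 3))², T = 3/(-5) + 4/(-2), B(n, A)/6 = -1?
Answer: 58142599/150 ≈ 3.8762e+5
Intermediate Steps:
B(n, A) = -6 (B(n, A) = 6*(-1) = -6)
T = -13/5 (T = 3*(-⅕) + 4*(-½) = -⅗ - 2 = -13/5 ≈ -2.6000)
l(k) = -k/17 (l(k) = k*(-1/17) = -k/17)
r(q) = 1849/150 (r(q) = (-13/5 - 6)²/6 = (-43/5)²/6 = (⅙)*(1849/25) = 1849/150)
(r(l(-8)) + 130667) + 256938 = (1849/150 + 130667) + 256938 = 19601899/150 + 256938 = 58142599/150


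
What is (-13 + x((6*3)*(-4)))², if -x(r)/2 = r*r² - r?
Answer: 557021902921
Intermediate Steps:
x(r) = -2*r³ + 2*r (x(r) = -2*(r*r² - r) = -2*(r³ - r) = -2*r³ + 2*r)
(-13 + x((6*3)*(-4)))² = (-13 + 2*((6*3)*(-4))*(1 - ((6*3)*(-4))²))² = (-13 + 2*(18*(-4))*(1 - (18*(-4))²))² = (-13 + 2*(-72)*(1 - 1*(-72)²))² = (-13 + 2*(-72)*(1 - 1*5184))² = (-13 + 2*(-72)*(1 - 5184))² = (-13 + 2*(-72)*(-5183))² = (-13 + 746352)² = 746339² = 557021902921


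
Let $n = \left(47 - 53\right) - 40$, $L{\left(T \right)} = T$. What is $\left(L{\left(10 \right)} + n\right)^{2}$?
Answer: $1296$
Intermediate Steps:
$n = -46$ ($n = -6 - 40 = -46$)
$\left(L{\left(10 \right)} + n\right)^{2} = \left(10 - 46\right)^{2} = \left(-36\right)^{2} = 1296$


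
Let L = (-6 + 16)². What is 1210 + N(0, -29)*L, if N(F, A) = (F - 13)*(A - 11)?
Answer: 53210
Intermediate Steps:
L = 100 (L = 10² = 100)
N(F, A) = (-13 + F)*(-11 + A)
1210 + N(0, -29)*L = 1210 + (143 - 13*(-29) - 11*0 - 29*0)*100 = 1210 + (143 + 377 + 0 + 0)*100 = 1210 + 520*100 = 1210 + 52000 = 53210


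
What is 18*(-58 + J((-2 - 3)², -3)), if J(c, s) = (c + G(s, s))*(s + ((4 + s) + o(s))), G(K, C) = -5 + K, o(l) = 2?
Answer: -1044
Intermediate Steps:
J(c, s) = (6 + 2*s)*(-5 + c + s) (J(c, s) = (c + (-5 + s))*(s + ((4 + s) + 2)) = (-5 + c + s)*(s + (6 + s)) = (-5 + c + s)*(6 + 2*s) = (6 + 2*s)*(-5 + c + s))
18*(-58 + J((-2 - 3)², -3)) = 18*(-58 + (-30 - 4*(-3) + 2*(-3)² + 6*(-2 - 3)² + 2*(-2 - 3)²*(-3))) = 18*(-58 + (-30 + 12 + 2*9 + 6*(-5)² + 2*(-5)²*(-3))) = 18*(-58 + (-30 + 12 + 18 + 6*25 + 2*25*(-3))) = 18*(-58 + (-30 + 12 + 18 + 150 - 150)) = 18*(-58 + 0) = 18*(-58) = -1044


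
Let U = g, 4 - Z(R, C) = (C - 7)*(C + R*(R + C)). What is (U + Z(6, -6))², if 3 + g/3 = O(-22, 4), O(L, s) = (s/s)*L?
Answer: 22201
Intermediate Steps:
O(L, s) = L (O(L, s) = 1*L = L)
Z(R, C) = 4 - (-7 + C)*(C + R*(C + R)) (Z(R, C) = 4 - (C - 7)*(C + R*(R + C)) = 4 - (-7 + C)*(C + R*(C + R)))
g = -75 (g = -9 + 3*(-22) = -9 - 66 = -75)
U = -75
(U + Z(6, -6))² = (-75 + (4 - 1*(-6)² + 7*(-6) + 7*6² - 1*(-6)*6² - 1*6*(-6)² + 7*(-6)*6))² = (-75 + (4 - 1*36 - 42 + 7*36 - 1*(-6)*36 - 1*6*36 - 252))² = (-75 + (4 - 36 - 42 + 252 + 216 - 216 - 252))² = (-75 - 74)² = (-149)² = 22201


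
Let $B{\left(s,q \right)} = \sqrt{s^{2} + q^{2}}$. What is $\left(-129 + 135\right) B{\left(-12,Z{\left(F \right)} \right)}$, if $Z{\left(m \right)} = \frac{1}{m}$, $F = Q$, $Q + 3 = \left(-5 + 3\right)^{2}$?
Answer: $6 \sqrt{145} \approx 72.25$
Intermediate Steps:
$Q = 1$ ($Q = -3 + \left(-5 + 3\right)^{2} = -3 + \left(-2\right)^{2} = -3 + 4 = 1$)
$F = 1$
$B{\left(s,q \right)} = \sqrt{q^{2} + s^{2}}$
$\left(-129 + 135\right) B{\left(-12,Z{\left(F \right)} \right)} = \left(-129 + 135\right) \sqrt{\left(1^{-1}\right)^{2} + \left(-12\right)^{2}} = 6 \sqrt{1^{2} + 144} = 6 \sqrt{1 + 144} = 6 \sqrt{145}$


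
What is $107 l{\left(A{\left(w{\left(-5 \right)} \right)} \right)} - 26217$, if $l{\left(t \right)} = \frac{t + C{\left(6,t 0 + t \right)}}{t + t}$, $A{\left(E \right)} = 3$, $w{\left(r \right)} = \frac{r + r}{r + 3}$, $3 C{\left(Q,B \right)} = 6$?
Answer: $- \frac{156767}{6} \approx -26128.0$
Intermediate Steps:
$C{\left(Q,B \right)} = 2$ ($C{\left(Q,B \right)} = \frac{1}{3} \cdot 6 = 2$)
$w{\left(r \right)} = \frac{2 r}{3 + r}$
$l{\left(t \right)} = \frac{2 + t}{2 t}$ ($l{\left(t \right)} = \frac{t + 2}{t + t} = \frac{2 + t}{2 t}$)
$107 l{\left(A{\left(w{\left(-5 \right)} \right)} \right)} - 26217 = 107 \frac{2 + 3}{2 \cdot 3} - 26217 = 107 \cdot \frac{1}{2} \cdot \frac{1}{3} \cdot 5 - 26217 = 107 \cdot \frac{5}{6} - 26217 = \frac{535}{6} - 26217 = - \frac{156767}{6}$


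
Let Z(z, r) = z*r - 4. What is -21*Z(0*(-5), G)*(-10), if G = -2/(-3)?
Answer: -840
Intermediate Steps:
G = ⅔ (G = -2*(-⅓) = ⅔ ≈ 0.66667)
Z(z, r) = -4 + r*z (Z(z, r) = r*z - 4 = -4 + r*z)
-21*Z(0*(-5), G)*(-10) = -21*(-4 + 2*(0*(-5))/3)*(-10) = -21*(-4 + (⅔)*0)*(-10) = -21*(-4 + 0)*(-10) = -21*(-4)*(-10) = 84*(-10) = -840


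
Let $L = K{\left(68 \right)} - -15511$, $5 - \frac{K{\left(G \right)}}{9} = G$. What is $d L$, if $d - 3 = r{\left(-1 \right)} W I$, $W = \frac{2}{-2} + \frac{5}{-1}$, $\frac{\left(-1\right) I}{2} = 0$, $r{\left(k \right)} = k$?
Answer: $44832$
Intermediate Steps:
$I = 0$ ($I = \left(-2\right) 0 = 0$)
$W = -6$ ($W = 2 \left(- \frac{1}{2}\right) + 5 \left(-1\right) = -1 - 5 = -6$)
$K{\left(G \right)} = 45 - 9 G$
$L = 14944$ ($L = \left(45 - 612\right) - -15511 = \left(45 - 612\right) + 15511 = -567 + 15511 = 14944$)
$d = 3$ ($d = 3 + \left(-1\right) \left(-6\right) 0 = 3 + 6 \cdot 0 = 3 + 0 = 3$)
$d L = 3 \cdot 14944 = 44832$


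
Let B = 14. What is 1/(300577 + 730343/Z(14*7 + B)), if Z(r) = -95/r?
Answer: -95/53243601 ≈ -1.7843e-6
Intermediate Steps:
1/(300577 + 730343/Z(14*7 + B)) = 1/(300577 + 730343/((-95/(14*7 + 14)))) = 1/(300577 + 730343/((-95/(98 + 14)))) = 1/(300577 + 730343/((-95/112))) = 1/(300577 + 730343/((-95*1/112))) = 1/(300577 + 730343/(-95/112)) = 1/(300577 + 730343*(-112/95)) = 1/(300577 - 81798416/95) = 1/(-53243601/95) = -95/53243601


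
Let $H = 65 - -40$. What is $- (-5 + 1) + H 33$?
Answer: $3469$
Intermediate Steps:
$H = 105$ ($H = 65 + 40 = 105$)
$- (-5 + 1) + H 33 = - (-5 + 1) + 105 \cdot 33 = \left(-1\right) \left(-4\right) + 3465 = 4 + 3465 = 3469$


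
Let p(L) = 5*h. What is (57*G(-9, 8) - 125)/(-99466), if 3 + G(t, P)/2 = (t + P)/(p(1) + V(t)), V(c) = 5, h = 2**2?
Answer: 11789/2486650 ≈ 0.0047409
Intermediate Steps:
h = 4
p(L) = 20 (p(L) = 5*4 = 20)
G(t, P) = -6 + 2*P/25 + 2*t/25 (G(t, P) = -6 + 2*((t + P)/(20 + 5)) = -6 + 2*((P + t)/25) = -6 + 2*((P + t)*(1/25)) = -6 + 2*(P/25 + t/25) = -6 + (2*P/25 + 2*t/25) = -6 + 2*P/25 + 2*t/25)
(57*G(-9, 8) - 125)/(-99466) = (57*(-6 + (2/25)*8 + (2/25)*(-9)) - 125)/(-99466) = (57*(-6 + 16/25 - 18/25) - 125)*(-1/99466) = (57*(-152/25) - 125)*(-1/99466) = (-8664/25 - 125)*(-1/99466) = -11789/25*(-1/99466) = 11789/2486650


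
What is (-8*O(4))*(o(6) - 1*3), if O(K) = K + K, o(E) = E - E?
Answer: 192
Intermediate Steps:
o(E) = 0
O(K) = 2*K
(-8*O(4))*(o(6) - 1*3) = (-16*4)*(0 - 1*3) = (-8*8)*(0 - 3) = -64*(-3) = 192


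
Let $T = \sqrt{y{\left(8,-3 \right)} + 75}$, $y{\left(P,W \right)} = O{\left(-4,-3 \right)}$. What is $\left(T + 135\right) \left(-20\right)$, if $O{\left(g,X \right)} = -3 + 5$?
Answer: $-2700 - 20 \sqrt{77} \approx -2875.5$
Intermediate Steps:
$O{\left(g,X \right)} = 2$
$y{\left(P,W \right)} = 2$
$T = \sqrt{77}$ ($T = \sqrt{2 + 75} = \sqrt{77} \approx 8.775$)
$\left(T + 135\right) \left(-20\right) = \left(\sqrt{77} + 135\right) \left(-20\right) = \left(135 + \sqrt{77}\right) \left(-20\right) = -2700 - 20 \sqrt{77}$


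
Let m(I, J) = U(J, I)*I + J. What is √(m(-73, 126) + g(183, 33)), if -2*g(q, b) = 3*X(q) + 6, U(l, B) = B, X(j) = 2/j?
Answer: √20286831/61 ≈ 73.838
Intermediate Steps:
g(q, b) = -3 - 3/q (g(q, b) = -(3*(2/q) + 6)/2 = -(6/q + 6)/2 = -(6 + 6/q)/2 = -3 - 3/q)
m(I, J) = J + I² (m(I, J) = I*I + J = I² + J = J + I²)
√(m(-73, 126) + g(183, 33)) = √((126 + (-73)²) + (-3 - 3/183)) = √((126 + 5329) + (-3 - 3*1/183)) = √(5455 + (-3 - 1/61)) = √(5455 - 184/61) = √(332571/61) = √20286831/61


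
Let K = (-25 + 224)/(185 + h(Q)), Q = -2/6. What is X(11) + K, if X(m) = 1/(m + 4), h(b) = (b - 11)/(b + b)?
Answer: 3187/3030 ≈ 1.0518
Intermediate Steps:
Q = -1/3 (Q = -2*1/6 = -1/3 ≈ -0.33333)
h(b) = (-11 + b)/(2*b) (h(b) = (-11 + b)/((2*b)) = (-11 + b)*(1/(2*b)) = (-11 + b)/(2*b))
X(m) = 1/(4 + m)
K = 199/202 (K = (-25 + 224)/(185 + (-11 - 1/3)/(2*(-1/3))) = 199/(185 + (1/2)*(-3)*(-34/3)) = 199/(185 + 17) = 199/202 ≈ 0.98515)
X(11) + K = 1/(4 + 11) + 199/202 = 1/15 + 199/202 = 3187/3030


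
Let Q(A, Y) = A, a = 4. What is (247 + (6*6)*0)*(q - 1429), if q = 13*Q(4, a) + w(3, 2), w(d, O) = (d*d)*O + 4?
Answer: -334685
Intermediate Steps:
w(d, O) = 4 + O*d² (w(d, O) = d²*O + 4 = O*d² + 4 = 4 + O*d²)
q = 74 (q = 13*4 + (4 + 2*3²) = 52 + (4 + 2*9) = 52 + (4 + 18) = 52 + 22 = 74)
(247 + (6*6)*0)*(q - 1429) = (247 + (6*6)*0)*(74 - 1429) = (247 + 36*0)*(-1355) = (247 + 0)*(-1355) = 247*(-1355) = -334685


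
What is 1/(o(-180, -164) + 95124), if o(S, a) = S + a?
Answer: 1/94780 ≈ 1.0551e-5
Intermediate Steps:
1/(o(-180, -164) + 95124) = 1/((-180 - 164) + 95124) = 1/(-344 + 95124) = 1/94780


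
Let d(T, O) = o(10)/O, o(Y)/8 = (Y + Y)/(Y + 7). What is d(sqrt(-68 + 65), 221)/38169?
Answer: 160/143400933 ≈ 1.1158e-6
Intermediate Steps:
o(Y) = 16*Y/(7 + Y) (o(Y) = 8*((Y + Y)/(Y + 7)) = 8*((2*Y)/(7 + Y)) = 8*(2*Y/(7 + Y)) = 16*Y/(7 + Y))
d(T, O) = 160/(17*O) (d(T, O) = (16*10/(7 + 10))/O = (16*10/17)/O = (16*10*(1/17))/O = 160/(17*O))
d(sqrt(-68 + 65), 221)/38169 = ((160/17)/221)/38169 = ((160/17)*(1/221))*(1/38169) = (160/3757)*(1/38169) = 160/143400933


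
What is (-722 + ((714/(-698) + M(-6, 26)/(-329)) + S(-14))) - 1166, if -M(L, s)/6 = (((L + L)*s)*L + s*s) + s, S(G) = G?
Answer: -213117039/114821 ≈ -1856.1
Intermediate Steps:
M(L, s) = -6*s - 6*s² - 12*s*L² (M(L, s) = -6*((((L + L)*s)*L + s*s) + s) = -6*((((2*L)*s)*L + s²) + s) = -6*(((2*L*s)*L + s²) + s) = -6*((2*s*L² + s²) + s) = -6*((s² + 2*s*L²) + s) = -6*(s + s² + 2*s*L²) = -6*s - 6*s² - 12*s*L²)
(-722 + ((714/(-698) + M(-6, 26)/(-329)) + S(-14))) - 1166 = (-722 + ((714/(-698) - 6*26*(1 + 26 + 2*(-6)²)/(-329)) - 14)) - 1166 = (-722 + ((714*(-1/698) - 6*26*(1 + 26 + 2*36)*(-1/329)) - 14)) - 1166 = (-722 + ((-357/349 - 6*26*(1 + 26 + 72)*(-1/329)) - 14)) - 1166 = (-722 + ((-357/349 - 6*26*99*(-1/329)) - 14)) - 1166 = (-722 + ((-357/349 - 15444*(-1/329)) - 14)) - 1166 = (-722 + ((-357/349 + 15444/329) - 14)) - 1166 = (-722 + (5272503/114821 - 14)) - 1166 = (-722 + 3665009/114821) - 1166 = -79235753/114821 - 1166 = -213117039/114821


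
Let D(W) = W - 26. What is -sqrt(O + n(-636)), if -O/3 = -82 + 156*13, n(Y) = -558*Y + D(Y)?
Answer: -2*sqrt(87097) ≈ -590.24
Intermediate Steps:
D(W) = -26 + W
n(Y) = -26 - 557*Y (n(Y) = -558*Y + (-26 + Y) = -26 - 557*Y)
O = -5838 (O = -3*(-82 + 156*13) = -3*(-82 + 2028) = -3*1946 = -5838)
-sqrt(O + n(-636)) = -sqrt(-5838 + (-26 - 557*(-636))) = -sqrt(-5838 + (-26 + 354252)) = -sqrt(-5838 + 354226) = -sqrt(348388) = -2*sqrt(87097)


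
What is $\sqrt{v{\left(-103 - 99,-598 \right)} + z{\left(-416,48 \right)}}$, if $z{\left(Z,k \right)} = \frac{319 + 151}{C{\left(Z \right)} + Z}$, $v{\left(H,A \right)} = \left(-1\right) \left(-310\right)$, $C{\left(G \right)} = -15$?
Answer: $\frac{2 \sqrt{14345835}}{431} \approx 17.576$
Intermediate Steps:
$v{\left(H,A \right)} = 310$
$z{\left(Z,k \right)} = \frac{470}{-15 + Z}$ ($z{\left(Z,k \right)} = \frac{319 + 151}{-15 + Z} = \frac{470}{-15 + Z}$)
$\sqrt{v{\left(-103 - 99,-598 \right)} + z{\left(-416,48 \right)}} = \sqrt{310 + \frac{470}{-15 - 416}} = \sqrt{310 + \frac{470}{-431}} = \sqrt{310 + 470 \left(- \frac{1}{431}\right)} = \sqrt{310 - \frac{470}{431}} = \sqrt{\frac{133140}{431}} = \frac{2 \sqrt{14345835}}{431}$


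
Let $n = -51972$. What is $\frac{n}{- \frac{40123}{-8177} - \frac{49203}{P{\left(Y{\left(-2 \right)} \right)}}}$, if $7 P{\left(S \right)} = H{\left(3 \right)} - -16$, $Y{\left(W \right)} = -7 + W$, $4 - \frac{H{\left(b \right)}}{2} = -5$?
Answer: $\frac{849950088}{165586255} \approx 5.133$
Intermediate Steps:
$H{\left(b \right)} = 18$ ($H{\left(b \right)} = 8 - -10 = 8 + 10 = 18$)
$P{\left(S \right)} = \frac{34}{7}$ ($P{\left(S \right)} = \frac{18 - -16}{7} = \frac{18 + 16}{7} = \frac{1}{7} \cdot 34 = \frac{34}{7}$)
$\frac{n}{- \frac{40123}{-8177} - \frac{49203}{P{\left(Y{\left(-2 \right)} \right)}}} = - \frac{51972}{- \frac{40123}{-8177} - \frac{49203}{\frac{34}{7}}} = - \frac{51972}{\left(-40123\right) \left(- \frac{1}{8177}\right) - \frac{344421}{34}} = - \frac{51972}{\frac{40123}{8177} - \frac{344421}{34}} = - \frac{51972}{- \frac{165586255}{16354}} = \left(-51972\right) \left(- \frac{16354}{165586255}\right) = \frac{849950088}{165586255}$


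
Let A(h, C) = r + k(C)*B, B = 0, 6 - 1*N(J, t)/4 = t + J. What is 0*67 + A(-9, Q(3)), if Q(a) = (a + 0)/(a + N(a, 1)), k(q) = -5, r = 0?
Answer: 0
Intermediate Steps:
N(J, t) = 24 - 4*J - 4*t (N(J, t) = 24 - 4*(t + J) = 24 - 4*(J + t) = 24 + (-4*J - 4*t) = 24 - 4*J - 4*t)
Q(a) = a/(20 - 3*a) (Q(a) = (a + 0)/(a + (24 - 4*a - 4*1)) = a/(a + (24 - 4*a - 4)) = a/(a + (20 - 4*a)) = a/(20 - 3*a))
A(h, C) = 0 (A(h, C) = 0 - 5*0 = 0 + 0 = 0)
0*67 + A(-9, Q(3)) = 0*67 + 0 = 0 + 0 = 0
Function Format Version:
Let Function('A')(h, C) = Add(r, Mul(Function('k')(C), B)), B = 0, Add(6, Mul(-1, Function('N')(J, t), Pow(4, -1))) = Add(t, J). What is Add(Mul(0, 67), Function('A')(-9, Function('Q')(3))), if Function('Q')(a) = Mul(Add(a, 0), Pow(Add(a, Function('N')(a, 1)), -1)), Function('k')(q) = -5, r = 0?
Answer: 0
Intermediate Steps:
Function('N')(J, t) = Add(24, Mul(-4, J), Mul(-4, t)) (Function('N')(J, t) = Add(24, Mul(-4, Add(t, J))) = Add(24, Mul(-4, Add(J, t))) = Add(24, Add(Mul(-4, J), Mul(-4, t))) = Add(24, Mul(-4, J), Mul(-4, t)))
Function('Q')(a) = Mul(a, Pow(Add(20, Mul(-3, a)), -1)) (Function('Q')(a) = Mul(Add(a, 0), Pow(Add(a, Add(24, Mul(-4, a), Mul(-4, 1))), -1)) = Mul(a, Pow(Add(a, Add(24, Mul(-4, a), -4)), -1)) = Mul(a, Pow(Add(a, Add(20, Mul(-4, a))), -1)) = Mul(a, Pow(Add(20, Mul(-3, a)), -1)))
Function('A')(h, C) = 0 (Function('A')(h, C) = Add(0, Mul(-5, 0)) = Add(0, 0) = 0)
Add(Mul(0, 67), Function('A')(-9, Function('Q')(3))) = Add(Mul(0, 67), 0) = Add(0, 0) = 0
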